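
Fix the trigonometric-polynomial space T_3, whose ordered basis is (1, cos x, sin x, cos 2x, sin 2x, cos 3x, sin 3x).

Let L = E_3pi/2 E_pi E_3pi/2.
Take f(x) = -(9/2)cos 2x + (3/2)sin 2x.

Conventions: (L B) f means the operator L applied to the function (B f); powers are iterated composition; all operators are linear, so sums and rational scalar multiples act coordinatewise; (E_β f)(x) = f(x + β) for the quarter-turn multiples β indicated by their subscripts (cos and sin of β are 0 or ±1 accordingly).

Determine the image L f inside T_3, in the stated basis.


the result is g(x) = -(9/2)cos 2x + (3/2)sin 2x

E_3pi/2 f = (9/2)cos 2x - (3/2)sin 2x
E_pi E_3pi/2 f = (9/2)cos 2x - (3/2)sin 2x
E_3pi/2 E_pi E_3pi/2 f = -(9/2)cos 2x + (3/2)sin 2x


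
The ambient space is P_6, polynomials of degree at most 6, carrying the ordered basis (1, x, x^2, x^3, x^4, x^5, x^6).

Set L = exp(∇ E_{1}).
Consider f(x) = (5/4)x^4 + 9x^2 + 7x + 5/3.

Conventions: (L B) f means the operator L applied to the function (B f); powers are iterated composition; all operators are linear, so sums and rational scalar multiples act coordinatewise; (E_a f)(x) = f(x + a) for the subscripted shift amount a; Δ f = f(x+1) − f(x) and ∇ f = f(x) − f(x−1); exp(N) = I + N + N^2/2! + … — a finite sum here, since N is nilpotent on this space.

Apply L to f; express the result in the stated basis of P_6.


order-1 term: 5x^3 + (15/2)x^2 + 23x + 69/4
order-2 term: (15/2)x^2 + 15x + 71/4
order-3 term: 5x + 15/2
order-4 term: 5/4
the series for exp(∇ E_{1}) f terminates at order 4
exp(∇ E_{1}) f = (5/4)x^4 + 5x^3 + 24x^2 + 50x + 545/12

the result is g(x) = (5/4)x^4 + 5x^3 + 24x^2 + 50x + 545/12


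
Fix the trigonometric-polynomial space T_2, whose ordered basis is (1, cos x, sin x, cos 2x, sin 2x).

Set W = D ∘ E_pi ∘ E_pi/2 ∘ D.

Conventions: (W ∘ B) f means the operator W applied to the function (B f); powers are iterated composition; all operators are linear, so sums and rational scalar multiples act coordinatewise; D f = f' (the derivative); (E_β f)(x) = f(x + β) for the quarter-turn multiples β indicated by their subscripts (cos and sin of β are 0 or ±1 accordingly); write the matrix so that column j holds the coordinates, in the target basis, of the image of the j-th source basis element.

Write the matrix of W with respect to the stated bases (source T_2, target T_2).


the matrix is [[0, 0, 0, 0, 0]; [0, 0, 1, 0, 0]; [0, -1, 0, 0, 0]; [0, 0, 0, 4, 0]; [0, 0, 0, 0, 4]] (rows listed top to bottom)

image of 1: 0
image of cos x: -sin x
image of sin x: cos x
image of cos 2x: 4cos 2x
image of sin 2x: 4sin 2x
each image's coordinates form column j of the matrix


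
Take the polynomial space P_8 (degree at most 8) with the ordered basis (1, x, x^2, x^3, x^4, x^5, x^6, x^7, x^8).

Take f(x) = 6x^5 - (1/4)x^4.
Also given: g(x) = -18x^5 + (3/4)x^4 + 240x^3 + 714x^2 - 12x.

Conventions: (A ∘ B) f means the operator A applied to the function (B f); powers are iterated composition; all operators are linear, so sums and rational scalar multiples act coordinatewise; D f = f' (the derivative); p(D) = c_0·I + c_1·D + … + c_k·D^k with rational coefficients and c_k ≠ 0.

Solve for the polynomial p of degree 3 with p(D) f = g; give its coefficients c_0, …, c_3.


c_0 = -3, c_1 = 0, c_2 = 2, c_3 = 2

D^0 f = 6x^5 - (1/4)x^4
D^1 f = 30x^4 - x^3
D^2 f = 120x^3 - 3x^2
D^3 f = 360x^2 - 6x
matching coefficients of g against c_0 f + c_1 Df + … from the top degree down determines the c_i
solution: c_0 = -3, c_1 = 0, c_2 = 2, c_3 = 2


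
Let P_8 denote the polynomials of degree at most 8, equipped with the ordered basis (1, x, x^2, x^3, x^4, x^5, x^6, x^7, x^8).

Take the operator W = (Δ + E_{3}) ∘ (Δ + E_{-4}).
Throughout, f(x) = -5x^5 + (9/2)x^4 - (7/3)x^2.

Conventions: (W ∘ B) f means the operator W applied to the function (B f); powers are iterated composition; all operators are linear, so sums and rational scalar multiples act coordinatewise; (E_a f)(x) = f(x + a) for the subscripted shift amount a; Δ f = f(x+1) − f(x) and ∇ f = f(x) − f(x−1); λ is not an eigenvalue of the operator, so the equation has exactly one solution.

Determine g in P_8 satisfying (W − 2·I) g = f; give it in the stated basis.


the result is g(x) = 5x^5 + (41/2)x^4 + 232x^3 + (15052/3)x^2 + (56927/3)x + 363709/6

write g with unknown coordinates in the stated basis and equate coefficients in (W − 2·I) g = f
solving from the highest basis element down gives g = 5x^5 + (41/2)x^4 + 232x^3 + (15052/3)x^2 + (56927/3)x + 363709/6
check: W g = 5x^5 + (91/2)x^4 + 464x^3 + (30097/3)x^2 + (113854/3)x + 363709/3
so W g − 2·g = -5x^5 + (9/2)x^4 - (7/3)x^2 = f ✓


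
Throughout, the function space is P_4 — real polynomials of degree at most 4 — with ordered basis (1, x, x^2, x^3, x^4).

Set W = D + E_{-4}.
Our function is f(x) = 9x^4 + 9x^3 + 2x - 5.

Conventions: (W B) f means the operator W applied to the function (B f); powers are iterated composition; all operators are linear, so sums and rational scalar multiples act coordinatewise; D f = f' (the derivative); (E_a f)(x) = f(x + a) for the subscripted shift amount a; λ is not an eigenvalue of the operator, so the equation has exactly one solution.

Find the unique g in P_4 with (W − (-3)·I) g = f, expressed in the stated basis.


write g with unknown coordinates in the stated basis and equate coefficients in (W − (-3)·I) g = f
solving from the highest basis element down gives g = (9/4)x^4 + 9x^3 - (135/4)x^2 - (113/8)x + 3941/32
check: W g = (9/4)x^4 - 18x^3 + (405/4)x^2 + (355/8)x - 11983/32
so W g − (-3)·g = 9x^4 + 9x^3 + 2x - 5 = f ✓

the image equals g(x) = (9/4)x^4 + 9x^3 - (135/4)x^2 - (113/8)x + 3941/32


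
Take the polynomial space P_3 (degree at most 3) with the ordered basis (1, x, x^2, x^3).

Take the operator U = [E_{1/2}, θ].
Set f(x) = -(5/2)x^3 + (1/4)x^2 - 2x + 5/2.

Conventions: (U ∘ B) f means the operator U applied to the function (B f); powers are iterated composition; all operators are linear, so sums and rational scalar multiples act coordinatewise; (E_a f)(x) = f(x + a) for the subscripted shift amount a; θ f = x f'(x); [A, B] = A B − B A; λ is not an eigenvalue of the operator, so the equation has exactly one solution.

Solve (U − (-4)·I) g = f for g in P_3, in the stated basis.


write g with unknown coordinates in the stated basis and equate coefficients in (U − (-4)·I) g = f
solving from the highest basis element down gives g = -(5/8)x^3 + (19/64)x^2 - (87/256)x + 1411/2048
check: U g = -(15/16)x^2 - (41/64)x - 131/512
so U g − (-4)·g = -(5/2)x^3 + (1/4)x^2 - 2x + 5/2 = f ✓

the image equals g(x) = -(5/8)x^3 + (19/64)x^2 - (87/256)x + 1411/2048


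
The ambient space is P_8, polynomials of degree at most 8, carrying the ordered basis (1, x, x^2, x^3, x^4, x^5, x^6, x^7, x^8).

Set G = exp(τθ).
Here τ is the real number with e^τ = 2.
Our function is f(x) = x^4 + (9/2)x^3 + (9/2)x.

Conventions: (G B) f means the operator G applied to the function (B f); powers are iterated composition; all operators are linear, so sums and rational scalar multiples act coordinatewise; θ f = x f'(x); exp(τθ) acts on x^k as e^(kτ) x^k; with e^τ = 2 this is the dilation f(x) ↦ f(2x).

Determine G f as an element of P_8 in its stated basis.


the result is g(x) = 16x^4 + 36x^3 + 9x

exp(τθ) x^k = e^(kτ) x^k; with e^τ = 2 this sends x^k to 2^k x^k
x ↦ 2 x
x^3 ↦ 8 x^3
x^4 ↦ 16 x^4
applying this coordinatewise to f: exp(τθ) f = 16x^4 + 36x^3 + 9x


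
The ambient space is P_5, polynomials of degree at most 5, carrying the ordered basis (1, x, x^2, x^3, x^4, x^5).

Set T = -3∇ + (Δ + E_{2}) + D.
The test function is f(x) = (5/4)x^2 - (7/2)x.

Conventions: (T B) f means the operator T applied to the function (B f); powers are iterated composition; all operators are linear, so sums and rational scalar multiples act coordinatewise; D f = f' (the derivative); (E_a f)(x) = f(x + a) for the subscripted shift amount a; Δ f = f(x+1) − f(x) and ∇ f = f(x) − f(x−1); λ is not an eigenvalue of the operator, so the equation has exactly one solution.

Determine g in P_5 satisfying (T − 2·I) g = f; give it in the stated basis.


write g with unknown coordinates in the stated basis and equate coefficients in (T − 2·I) g = f
solving from the highest basis element down gives g = -(5/4)x^2 + x - 9
check: T g = -(5/4)x^2 - (3/2)x - 18
so T g − 2·g = (5/4)x^2 - (7/2)x = f ✓

the image equals g(x) = -(5/4)x^2 + x - 9


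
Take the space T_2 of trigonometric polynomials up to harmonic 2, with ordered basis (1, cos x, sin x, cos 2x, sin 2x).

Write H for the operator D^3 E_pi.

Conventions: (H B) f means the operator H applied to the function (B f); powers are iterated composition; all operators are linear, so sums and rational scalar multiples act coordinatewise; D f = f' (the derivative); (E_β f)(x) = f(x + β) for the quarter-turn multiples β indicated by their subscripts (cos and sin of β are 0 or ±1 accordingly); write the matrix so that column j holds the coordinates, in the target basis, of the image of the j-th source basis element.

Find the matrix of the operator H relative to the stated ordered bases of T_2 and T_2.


the matrix is [[0, 0, 0, 0, 0]; [0, 0, 1, 0, 0]; [0, -1, 0, 0, 0]; [0, 0, 0, 0, -8]; [0, 0, 0, 8, 0]] (rows listed top to bottom)

image of 1: 0
image of cos x: -sin x
image of sin x: cos x
image of cos 2x: 8sin 2x
image of sin 2x: -8cos 2x
each image's coordinates form column j of the matrix


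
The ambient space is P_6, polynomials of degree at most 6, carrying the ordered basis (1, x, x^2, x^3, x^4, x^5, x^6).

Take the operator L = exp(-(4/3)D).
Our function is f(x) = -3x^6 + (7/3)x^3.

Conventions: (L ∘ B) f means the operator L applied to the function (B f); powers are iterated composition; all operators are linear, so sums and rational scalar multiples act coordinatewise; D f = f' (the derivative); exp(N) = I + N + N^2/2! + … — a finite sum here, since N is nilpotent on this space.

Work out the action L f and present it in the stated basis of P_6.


order-1 term: 24x^5 - (28/3)x^2
order-2 term: -80x^4 + (112/9)x
order-3 term: (1280/9)x^3 - 448/81
order-4 term: -(1280/9)x^2
order-5 term: (2048/27)x
order-6 term: -4096/243
the series for exp(-(4/3)D) f terminates at order 6
exp(-(4/3)D) f = -3x^6 + 24x^5 - 80x^4 + (1301/9)x^3 - (1364/9)x^2 + (2384/27)x - 5440/243

the result is g(x) = -3x^6 + 24x^5 - 80x^4 + (1301/9)x^3 - (1364/9)x^2 + (2384/27)x - 5440/243


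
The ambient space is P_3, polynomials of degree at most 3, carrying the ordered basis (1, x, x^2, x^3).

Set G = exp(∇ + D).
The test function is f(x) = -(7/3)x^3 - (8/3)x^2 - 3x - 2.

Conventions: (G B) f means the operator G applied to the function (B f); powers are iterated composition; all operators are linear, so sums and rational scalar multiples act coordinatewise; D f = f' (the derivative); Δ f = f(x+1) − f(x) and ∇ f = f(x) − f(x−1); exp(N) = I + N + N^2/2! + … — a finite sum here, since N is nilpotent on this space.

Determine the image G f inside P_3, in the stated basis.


order-1 term: -14x^2 - (11/3)x - 17/3
order-2 term: -28x + 10/3
order-3 term: -56/3
the series for exp(∇ + D) f terminates at order 3
exp(∇ + D) f = -(7/3)x^3 - (50/3)x^2 - (104/3)x - 23

the result is g(x) = -(7/3)x^3 - (50/3)x^2 - (104/3)x - 23


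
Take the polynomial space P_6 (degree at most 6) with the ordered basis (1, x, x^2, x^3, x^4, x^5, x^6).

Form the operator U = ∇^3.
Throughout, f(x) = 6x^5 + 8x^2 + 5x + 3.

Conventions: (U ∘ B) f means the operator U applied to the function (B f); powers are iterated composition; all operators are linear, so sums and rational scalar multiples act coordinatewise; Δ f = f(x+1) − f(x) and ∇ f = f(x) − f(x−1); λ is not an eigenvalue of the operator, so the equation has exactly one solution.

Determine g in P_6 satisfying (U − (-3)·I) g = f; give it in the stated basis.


g(x) = 2x^5 - (112/3)x^2 + (365/3)x - 99

write g with unknown coordinates in the stated basis and equate coefficients in (U − (-3)·I) g = f
solving from the highest basis element down gives g = 2x^5 - (112/3)x^2 + (365/3)x - 99
check: U g = 120x^2 - 360x + 300
so U g − (-3)·g = 6x^5 + 8x^2 + 5x + 3 = f ✓


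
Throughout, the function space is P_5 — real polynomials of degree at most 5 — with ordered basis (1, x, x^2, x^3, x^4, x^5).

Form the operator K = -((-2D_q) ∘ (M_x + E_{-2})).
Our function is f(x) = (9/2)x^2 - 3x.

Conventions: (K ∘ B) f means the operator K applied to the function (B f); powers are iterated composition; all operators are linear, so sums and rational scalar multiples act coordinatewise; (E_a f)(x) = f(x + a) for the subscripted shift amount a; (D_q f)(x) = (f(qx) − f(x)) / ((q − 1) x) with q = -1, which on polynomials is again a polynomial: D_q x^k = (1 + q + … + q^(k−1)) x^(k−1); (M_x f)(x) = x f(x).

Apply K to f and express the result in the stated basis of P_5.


M_x f = (9/2)x^3 - 3x^2
E_{-2} f = (9/2)x^2 - 21x + 24
(M_x + E_{-2}) f = (9/2)x^3 + (3/2)x^2 - 21x + 24
D_q (M_x + E_{-2}) f = (9/2)x^2 - 21
(-2D_q) (M_x + E_{-2}) f = -9x^2 + 42
(-((-2D_q) ∘ (M_x + E_{-2}))) f = 9x^2 - 42

the image equals g(x) = 9x^2 - 42


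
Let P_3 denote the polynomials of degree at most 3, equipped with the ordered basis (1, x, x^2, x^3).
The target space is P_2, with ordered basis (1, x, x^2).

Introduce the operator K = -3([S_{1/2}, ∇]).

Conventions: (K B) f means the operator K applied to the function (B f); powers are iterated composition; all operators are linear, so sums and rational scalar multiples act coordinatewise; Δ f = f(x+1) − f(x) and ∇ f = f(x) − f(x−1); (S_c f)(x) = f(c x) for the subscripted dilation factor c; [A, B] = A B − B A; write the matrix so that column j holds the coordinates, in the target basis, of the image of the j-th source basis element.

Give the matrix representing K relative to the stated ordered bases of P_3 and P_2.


image of 1: 0
image of x: -3/2
image of x^2: -(3/2)x + 9/4
image of x^3: -(9/8)x^2 + (27/8)x - 21/8
each image's coordinates form column j of the matrix

the matrix is [[0, -3/2, 9/4, -21/8]; [0, 0, -3/2, 27/8]; [0, 0, 0, -9/8]] (rows listed top to bottom)


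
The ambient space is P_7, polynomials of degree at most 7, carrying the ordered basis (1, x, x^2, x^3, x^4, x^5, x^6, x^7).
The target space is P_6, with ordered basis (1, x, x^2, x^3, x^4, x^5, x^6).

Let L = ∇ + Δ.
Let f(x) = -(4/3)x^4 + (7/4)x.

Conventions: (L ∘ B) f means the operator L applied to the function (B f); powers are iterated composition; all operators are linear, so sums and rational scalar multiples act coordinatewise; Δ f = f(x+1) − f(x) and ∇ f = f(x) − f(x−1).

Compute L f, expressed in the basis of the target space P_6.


the image equals g(x) = -(32/3)x^3 - (32/3)x + 7/2

∇ f = -(16/3)x^3 + 8x^2 - (16/3)x + 37/12
Δ f = -(16/3)x^3 - 8x^2 - (16/3)x + 5/12
(∇ + Δ) f = -(32/3)x^3 - (32/3)x + 7/2


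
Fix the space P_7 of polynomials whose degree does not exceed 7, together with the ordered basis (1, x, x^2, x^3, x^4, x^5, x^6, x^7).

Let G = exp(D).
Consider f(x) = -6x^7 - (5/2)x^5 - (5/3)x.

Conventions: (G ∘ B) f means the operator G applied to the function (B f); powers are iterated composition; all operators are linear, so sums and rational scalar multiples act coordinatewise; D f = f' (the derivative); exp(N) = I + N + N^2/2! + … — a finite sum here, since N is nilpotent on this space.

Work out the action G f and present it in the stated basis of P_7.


order-1 term: -42x^6 - (25/2)x^4 - 5/3
order-2 term: -126x^5 - 25x^3
order-3 term: -210x^4 - 25x^2
order-4 term: -210x^3 - (25/2)x
order-5 term: -126x^2 - 5/2
order-6 term: -42x
order-7 term: -6
the series for exp(D) f terminates at order 7
exp(D) f = -6x^7 - 42x^6 - (257/2)x^5 - (445/2)x^4 - 235x^3 - 151x^2 - (337/6)x - 61/6

the result is g(x) = -6x^7 - 42x^6 - (257/2)x^5 - (445/2)x^4 - 235x^3 - 151x^2 - (337/6)x - 61/6


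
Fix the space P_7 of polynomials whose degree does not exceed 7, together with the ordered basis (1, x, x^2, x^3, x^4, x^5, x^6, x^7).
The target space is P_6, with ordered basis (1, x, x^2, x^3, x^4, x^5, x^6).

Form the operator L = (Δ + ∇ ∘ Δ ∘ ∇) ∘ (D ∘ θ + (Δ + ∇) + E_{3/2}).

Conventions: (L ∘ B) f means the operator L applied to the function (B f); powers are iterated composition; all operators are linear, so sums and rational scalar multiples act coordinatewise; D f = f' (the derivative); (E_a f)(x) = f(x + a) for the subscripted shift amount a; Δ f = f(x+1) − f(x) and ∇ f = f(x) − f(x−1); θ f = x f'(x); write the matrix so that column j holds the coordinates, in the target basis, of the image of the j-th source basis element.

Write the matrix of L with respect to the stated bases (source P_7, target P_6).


image of 1: 0
image of x: 1
image of x^2: 2x + 12
image of x^3: 3x^2 + 42x + 133/4
image of x^4: 4x^3 + 96x^2 + 145x + 234
image of x^5: 5x^4 + 180x^3 + (785/2)x^2 + 1310x - 3199/16
image of x^6: 6x^5 + 300x^4 + 845x^3 + 4350x^2 - (12237/8)x + 8891/4
image of x^7: 7x^6 + 462x^5 + (6335/4)x^4 + 11130x^3 - (104139/16)x^2 + (67445/4)x - 210727/64
each image's coordinates form column j of the matrix

the matrix is [[0, 1, 12, 133/4, 234, -3199/16, 8891/4, -210727/64]; [0, 0, 2, 42, 145, 1310, -12237/8, 67445/4]; [0, 0, 0, 3, 96, 785/2, 4350, -104139/16]; [0, 0, 0, 0, 4, 180, 845, 11130]; [0, 0, 0, 0, 0, 5, 300, 6335/4]; [0, 0, 0, 0, 0, 0, 6, 462]; [0, 0, 0, 0, 0, 0, 0, 7]] (rows listed top to bottom)


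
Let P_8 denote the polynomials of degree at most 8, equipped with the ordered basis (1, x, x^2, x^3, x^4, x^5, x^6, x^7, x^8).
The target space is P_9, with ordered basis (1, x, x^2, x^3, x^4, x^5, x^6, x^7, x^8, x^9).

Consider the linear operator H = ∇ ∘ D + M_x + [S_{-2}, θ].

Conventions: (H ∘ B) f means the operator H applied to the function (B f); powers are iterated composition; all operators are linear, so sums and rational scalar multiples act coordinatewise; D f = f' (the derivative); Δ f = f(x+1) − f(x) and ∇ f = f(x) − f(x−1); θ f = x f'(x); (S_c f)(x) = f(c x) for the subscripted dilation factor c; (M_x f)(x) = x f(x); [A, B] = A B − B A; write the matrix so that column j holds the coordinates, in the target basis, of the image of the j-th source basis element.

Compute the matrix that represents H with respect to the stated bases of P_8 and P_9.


the matrix is [[0, 0, 2, -3, 4, -5, 6, -7, 8]; [1, 0, 0, 6, -12, 20, -30, 42, -56]; [0, 1, 0, 0, 12, -30, 60, -105, 168]; [0, 0, 1, 0, 0, 20, -60, 140, -280]; [0, 0, 0, 1, 0, 0, 30, -105, 280]; [0, 0, 0, 0, 1, 0, 0, 42, -168]; [0, 0, 0, 0, 0, 1, 0, 0, 56]; [0, 0, 0, 0, 0, 0, 1, 0, 0]; [0, 0, 0, 0, 0, 0, 0, 1, 0]; [0, 0, 0, 0, 0, 0, 0, 0, 1]] (rows listed top to bottom)

image of 1: x
image of x: x^2
image of x^2: x^3 + 2
image of x^3: x^4 + 6x - 3
image of x^4: x^5 + 12x^2 - 12x + 4
image of x^5: x^6 + 20x^3 - 30x^2 + 20x - 5
image of x^6: x^7 + 30x^4 - 60x^3 + 60x^2 - 30x + 6
image of x^7: x^8 + 42x^5 - 105x^4 + 140x^3 - 105x^2 + 42x - 7
image of x^8: x^9 + 56x^6 - 168x^5 + 280x^4 - 280x^3 + 168x^2 - 56x + 8
each image's coordinates form column j of the matrix


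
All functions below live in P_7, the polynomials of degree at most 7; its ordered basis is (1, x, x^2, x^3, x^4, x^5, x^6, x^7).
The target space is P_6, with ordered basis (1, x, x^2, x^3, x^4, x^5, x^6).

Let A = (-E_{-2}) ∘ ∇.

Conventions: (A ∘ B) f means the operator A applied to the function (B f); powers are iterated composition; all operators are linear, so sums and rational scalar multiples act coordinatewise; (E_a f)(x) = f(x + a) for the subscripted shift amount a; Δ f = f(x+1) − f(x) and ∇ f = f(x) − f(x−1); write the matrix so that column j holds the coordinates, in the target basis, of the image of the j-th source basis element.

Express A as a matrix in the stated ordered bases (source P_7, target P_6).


the matrix is [[0, -1, 5, -19, 65, -211, 665, -2059]; [0, 0, -2, 15, -76, 325, -1266, 4655]; [0, 0, 0, -3, 30, -190, 975, -4431]; [0, 0, 0, 0, -4, 50, -380, 2275]; [0, 0, 0, 0, 0, -5, 75, -665]; [0, 0, 0, 0, 0, 0, -6, 105]; [0, 0, 0, 0, 0, 0, 0, -7]] (rows listed top to bottom)

image of 1: 0
image of x: -1
image of x^2: -2x + 5
image of x^3: -3x^2 + 15x - 19
image of x^4: -4x^3 + 30x^2 - 76x + 65
image of x^5: -5x^4 + 50x^3 - 190x^2 + 325x - 211
image of x^6: -6x^5 + 75x^4 - 380x^3 + 975x^2 - 1266x + 665
image of x^7: -7x^6 + 105x^5 - 665x^4 + 2275x^3 - 4431x^2 + 4655x - 2059
each image's coordinates form column j of the matrix


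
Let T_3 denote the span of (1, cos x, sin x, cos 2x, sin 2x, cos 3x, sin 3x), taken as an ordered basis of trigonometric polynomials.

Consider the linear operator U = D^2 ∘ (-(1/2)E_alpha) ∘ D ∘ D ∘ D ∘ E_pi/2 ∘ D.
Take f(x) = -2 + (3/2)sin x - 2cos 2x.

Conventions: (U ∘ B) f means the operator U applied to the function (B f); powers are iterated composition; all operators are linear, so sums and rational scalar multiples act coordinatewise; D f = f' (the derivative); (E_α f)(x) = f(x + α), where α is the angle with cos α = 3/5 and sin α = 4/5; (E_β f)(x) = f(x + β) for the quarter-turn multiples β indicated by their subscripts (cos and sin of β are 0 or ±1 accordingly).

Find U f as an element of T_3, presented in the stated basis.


the result is g(x) = (9/20)cos x - (3/5)sin x - (448/25)cos 2x - (1536/25)sin 2x

D f = (3/2)cos x + 4sin 2x
E_pi/2 D f = -(3/2)sin x - 4sin 2x
D E_pi/2 D f = -(3/2)cos x - 8cos 2x
D (D ∘ E_pi/2 ∘ D) f = (3/2)sin x + 16sin 2x
D D (D ∘ E_pi/2 ∘ D) f = (3/2)cos x + 32cos 2x
E_alpha D D (D ∘ E_pi/2 ∘ D) f = (9/10)cos x - (6/5)sin x - (224/25)cos 2x - (768/25)sin 2x
(-(1/2)E_alpha) D D (D ∘ E_pi/2 ∘ D) f = -(9/20)cos x + (3/5)sin x + (112/25)cos 2x + (384/25)sin 2x
D (-(1/2)E_alpha) D D (D ∘ E_pi/2 ∘ D) f = (3/5)cos x + (9/20)sin x + (768/25)cos 2x - (224/25)sin 2x
D D (-(1/2)E_alpha) D D (D ∘ E_pi/2 ∘ D) f = (9/20)cos x - (3/5)sin x - (448/25)cos 2x - (1536/25)sin 2x


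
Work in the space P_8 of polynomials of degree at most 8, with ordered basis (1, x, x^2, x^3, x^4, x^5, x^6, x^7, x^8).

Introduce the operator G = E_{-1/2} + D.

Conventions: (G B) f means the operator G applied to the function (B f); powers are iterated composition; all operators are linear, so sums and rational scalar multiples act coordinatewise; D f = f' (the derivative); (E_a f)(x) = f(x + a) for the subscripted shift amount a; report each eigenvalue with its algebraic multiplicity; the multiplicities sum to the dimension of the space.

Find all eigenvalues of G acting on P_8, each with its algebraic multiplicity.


λ = 1 (multiplicity 9)

image of 1: 1
image of x: x + 1/2
image of x^2: x^2 + x + 1/4
image of x^3: x^3 + (3/2)x^2 + (3/4)x - 1/8
image of x^4: x^4 + 2x^3 + (3/2)x^2 - (1/2)x + 1/16
image of x^5: x^5 + (5/2)x^4 + (5/2)x^3 - (5/4)x^2 + (5/16)x - 1/32
image of x^6: x^6 + 3x^5 + (15/4)x^4 - (5/2)x^3 + (15/16)x^2 - (3/16)x + 1/64
image of x^7: x^7 + (7/2)x^6 + (21/4)x^5 - (35/8)x^4 + (35/16)x^3 - (21/32)x^2 + (7/64)x - 1/128
image of x^8: x^8 + 4x^7 + 7x^6 - 7x^5 + (35/8)x^4 - (7/4)x^3 + (7/16)x^2 - (1/16)x + 1/256
the matrix is upper triangular; its diagonal is (1, 1, 1, 1, 1, 1, 1, 1, 1)
for a triangular matrix the eigenvalues are the diagonal entries, with algebraic multiplicity their repetition count


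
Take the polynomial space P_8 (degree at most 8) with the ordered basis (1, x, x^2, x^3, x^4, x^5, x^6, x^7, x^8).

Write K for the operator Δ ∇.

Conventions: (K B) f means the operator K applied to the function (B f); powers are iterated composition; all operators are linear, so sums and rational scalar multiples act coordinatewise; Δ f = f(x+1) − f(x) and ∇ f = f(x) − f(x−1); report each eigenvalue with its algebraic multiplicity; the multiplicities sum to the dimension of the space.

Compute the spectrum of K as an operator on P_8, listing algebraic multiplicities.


image of 1: 0
image of x: 0
image of x^2: 2
image of x^3: 6x
image of x^4: 12x^2 + 2
image of x^5: 20x^3 + 10x
image of x^6: 30x^4 + 30x^2 + 2
image of x^7: 42x^5 + 70x^3 + 14x
image of x^8: 56x^6 + 140x^4 + 56x^2 + 2
the matrix is upper triangular; its diagonal is (0, 0, 0, 0, 0, 0, 0, 0, 0)
for a triangular matrix the eigenvalues are the diagonal entries, with algebraic multiplicity their repetition count

λ = 0 (multiplicity 9)


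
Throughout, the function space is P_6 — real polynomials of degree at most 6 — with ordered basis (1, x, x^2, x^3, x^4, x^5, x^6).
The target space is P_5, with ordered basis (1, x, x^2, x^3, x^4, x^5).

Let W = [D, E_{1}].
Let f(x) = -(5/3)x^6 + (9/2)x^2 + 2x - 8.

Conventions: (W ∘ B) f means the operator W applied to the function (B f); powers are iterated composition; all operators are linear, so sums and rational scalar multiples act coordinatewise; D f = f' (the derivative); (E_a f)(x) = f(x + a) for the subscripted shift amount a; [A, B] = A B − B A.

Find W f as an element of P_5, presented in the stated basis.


E_{1} f = -(5/3)x^6 - 10x^5 - 25x^4 - (100/3)x^3 - (41/2)x^2 + x - 19/6
D E_{1} f = -10x^5 - 50x^4 - 100x^3 - 100x^2 - 41x + 1
D f = -10x^5 + 9x + 2
E_{1} D f = -10x^5 - 50x^4 - 100x^3 - 100x^2 - 41x + 1
[D, E_{1}] f = 0

the image equals g(x) = 0


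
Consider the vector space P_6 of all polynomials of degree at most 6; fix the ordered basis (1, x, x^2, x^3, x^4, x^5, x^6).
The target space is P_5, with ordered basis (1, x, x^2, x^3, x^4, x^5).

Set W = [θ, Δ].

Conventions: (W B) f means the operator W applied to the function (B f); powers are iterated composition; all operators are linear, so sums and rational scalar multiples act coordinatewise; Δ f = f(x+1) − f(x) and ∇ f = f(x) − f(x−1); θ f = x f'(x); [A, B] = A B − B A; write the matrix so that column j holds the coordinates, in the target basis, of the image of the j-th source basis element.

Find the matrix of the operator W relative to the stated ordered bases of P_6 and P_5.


the matrix is [[0, -1, -2, -3, -4, -5, -6]; [0, 0, -2, -6, -12, -20, -30]; [0, 0, 0, -3, -12, -30, -60]; [0, 0, 0, 0, -4, -20, -60]; [0, 0, 0, 0, 0, -5, -30]; [0, 0, 0, 0, 0, 0, -6]] (rows listed top to bottom)

image of 1: 0
image of x: -1
image of x^2: -2x - 2
image of x^3: -3x^2 - 6x - 3
image of x^4: -4x^3 - 12x^2 - 12x - 4
image of x^5: -5x^4 - 20x^3 - 30x^2 - 20x - 5
image of x^6: -6x^5 - 30x^4 - 60x^3 - 60x^2 - 30x - 6
each image's coordinates form column j of the matrix


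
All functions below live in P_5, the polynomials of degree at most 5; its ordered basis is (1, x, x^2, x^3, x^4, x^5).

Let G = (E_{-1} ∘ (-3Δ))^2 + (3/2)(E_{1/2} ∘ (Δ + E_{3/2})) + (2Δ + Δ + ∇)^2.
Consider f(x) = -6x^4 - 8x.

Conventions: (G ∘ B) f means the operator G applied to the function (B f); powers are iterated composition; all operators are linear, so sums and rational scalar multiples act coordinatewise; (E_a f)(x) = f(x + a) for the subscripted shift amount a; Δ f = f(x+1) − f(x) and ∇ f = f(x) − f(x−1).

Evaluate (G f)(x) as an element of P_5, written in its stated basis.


Δ f = -24x^3 - 36x^2 - 24x - 14
(-3Δ) f = 72x^3 + 108x^2 + 72x + 42
E_{-1} (-3Δ) f = 72x^3 - 108x^2 + 72x + 6
Δ (E_{-1} ∘ (-3Δ)) f = 216x^2 + 36
(-3Δ) (E_{-1} ∘ (-3Δ)) f = -648x^2 - 108
E_{-1} (-3Δ) (E_{-1} ∘ (-3Δ)) f = -648x^2 + 1296x - 756
Δ f = -24x^3 - 36x^2 - 24x - 14
E_{3/2} f = -6x^4 - 36x^3 - 81x^2 - 89x - 339/8
(Δ + E_{3/2}) f = -6x^4 - 60x^3 - 117x^2 - 113x - 451/8
E_{1/2} (Δ + E_{3/2}) f = -6x^4 - 72x^3 - 216x^2 - 278x - 150
((3/2)(E_{1/2} ∘ (Δ + E_{3/2}))) f = -9x^4 - 108x^3 - 324x^2 - 417x - 225
Δ f = -24x^3 - 36x^2 - 24x - 14
(2Δ) f = -48x^3 - 72x^2 - 48x - 28
Δ f = -24x^3 - 36x^2 - 24x - 14
∇ f = -24x^3 + 36x^2 - 24x - 2
(2Δ + Δ + ∇) f = -96x^3 - 72x^2 - 96x - 44
Δ (2Δ + Δ + ∇) f = -288x^2 - 432x - 264
(2Δ) (2Δ + Δ + ∇) f = -576x^2 - 864x - 528
Δ (2Δ + Δ + ∇) f = -288x^2 - 432x - 264
∇ (2Δ + Δ + ∇) f = -288x^2 + 144x - 120
(2Δ + Δ + ∇) (2Δ + Δ + ∇) f = -1152x^2 - 1152x - 912
((E_{-1} ∘ (-3Δ))^2 + (3/2)(E_{1/2} ∘ (Δ + E_{3/2})) + (2Δ + Δ + ∇)^2) f = -9x^4 - 108x^3 - 2124x^2 - 273x - 1893

the image equals g(x) = -9x^4 - 108x^3 - 2124x^2 - 273x - 1893


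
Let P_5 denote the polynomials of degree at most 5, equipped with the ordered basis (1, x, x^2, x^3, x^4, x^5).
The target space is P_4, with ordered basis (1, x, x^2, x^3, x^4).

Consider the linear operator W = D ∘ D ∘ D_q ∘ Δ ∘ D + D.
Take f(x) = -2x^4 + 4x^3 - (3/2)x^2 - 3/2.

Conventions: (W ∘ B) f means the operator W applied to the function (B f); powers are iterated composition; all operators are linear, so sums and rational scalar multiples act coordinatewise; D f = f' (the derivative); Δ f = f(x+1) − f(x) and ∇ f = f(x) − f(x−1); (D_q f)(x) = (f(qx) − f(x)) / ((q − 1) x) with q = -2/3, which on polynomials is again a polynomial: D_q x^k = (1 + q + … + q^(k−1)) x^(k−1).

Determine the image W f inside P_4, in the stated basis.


g(x) = -8x^3 + 12x^2 - 3x

D f = -8x^3 + 12x^2 - 3x
Δ D f = -24x^2 + 1
D_q (Δ ∘ D) f = -8x
D D_q (Δ ∘ D) f = -8
D D D_q (Δ ∘ D) f = 0
D f = -8x^3 + 12x^2 - 3x
(D ∘ D ∘ D_q ∘ Δ ∘ D + D) f = -8x^3 + 12x^2 - 3x


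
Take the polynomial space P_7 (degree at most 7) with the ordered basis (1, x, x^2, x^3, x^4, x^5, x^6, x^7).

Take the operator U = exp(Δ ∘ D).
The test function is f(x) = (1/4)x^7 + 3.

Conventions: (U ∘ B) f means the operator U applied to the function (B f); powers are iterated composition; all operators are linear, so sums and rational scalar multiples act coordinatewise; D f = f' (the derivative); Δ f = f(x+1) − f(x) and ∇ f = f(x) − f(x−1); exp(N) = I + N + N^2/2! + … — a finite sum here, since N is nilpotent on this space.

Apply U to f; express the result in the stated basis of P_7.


order-1 term: (21/2)x^5 + (105/4)x^4 + 35x^3 + (105/4)x^2 + (21/2)x + 7/4
order-2 term: 105x^3 + 315x^2 + (735/2)x + 315/2
order-3 term: 210x + 315
the series for exp(Δ ∘ D) f terminates at order 3
exp(Δ ∘ D) f = (1/4)x^7 + (21/2)x^5 + (105/4)x^4 + 140x^3 + (1365/4)x^2 + 588x + 1909/4

the result is g(x) = (1/4)x^7 + (21/2)x^5 + (105/4)x^4 + 140x^3 + (1365/4)x^2 + 588x + 1909/4


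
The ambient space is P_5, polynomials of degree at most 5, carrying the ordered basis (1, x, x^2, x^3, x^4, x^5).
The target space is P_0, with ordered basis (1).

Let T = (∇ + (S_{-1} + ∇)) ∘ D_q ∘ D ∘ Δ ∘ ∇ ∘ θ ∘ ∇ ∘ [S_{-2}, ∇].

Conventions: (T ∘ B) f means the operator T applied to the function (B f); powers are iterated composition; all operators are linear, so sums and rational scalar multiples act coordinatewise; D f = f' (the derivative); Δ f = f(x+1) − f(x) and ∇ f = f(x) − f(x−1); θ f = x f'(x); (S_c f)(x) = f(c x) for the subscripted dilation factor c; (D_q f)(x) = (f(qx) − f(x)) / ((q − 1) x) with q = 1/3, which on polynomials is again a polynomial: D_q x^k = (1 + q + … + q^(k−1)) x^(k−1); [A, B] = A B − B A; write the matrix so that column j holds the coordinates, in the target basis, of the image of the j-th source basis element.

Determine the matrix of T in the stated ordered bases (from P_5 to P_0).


image of 1: 0
image of x: 0
image of x^2: 0
image of x^3: 0
image of x^4: 0
image of x^5: 0
each image's coordinates form column j of the matrix

the matrix is [[0, 0, 0, 0, 0, 0]] (rows listed top to bottom)


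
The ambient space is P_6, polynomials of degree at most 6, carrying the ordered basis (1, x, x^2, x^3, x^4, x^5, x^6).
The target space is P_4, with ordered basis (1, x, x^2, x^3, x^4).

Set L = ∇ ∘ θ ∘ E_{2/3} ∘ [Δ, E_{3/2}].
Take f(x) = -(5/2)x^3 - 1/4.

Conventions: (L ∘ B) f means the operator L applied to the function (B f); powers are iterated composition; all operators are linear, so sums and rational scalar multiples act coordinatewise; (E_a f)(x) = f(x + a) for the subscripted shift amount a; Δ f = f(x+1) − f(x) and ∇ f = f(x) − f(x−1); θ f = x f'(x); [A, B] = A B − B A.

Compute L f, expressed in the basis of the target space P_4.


the image equals g(x) = 0

E_{3/2} f = -(5/2)x^3 - (45/4)x^2 - (135/8)x - 139/16
Δ E_{3/2} f = -(15/2)x^2 - 30x - 245/8
Δ f = -(15/2)x^2 - (15/2)x - 5/2
E_{3/2} Δ f = -(15/2)x^2 - 30x - 245/8
[Δ, E_{3/2}] f = 0
E_{2/3} [Δ, E_{3/2}] f = 0
θ E_{2/3} [Δ, E_{3/2}] f = 0
∇ (θ ∘ E_{2/3}) [Δ, E_{3/2}] f = 0


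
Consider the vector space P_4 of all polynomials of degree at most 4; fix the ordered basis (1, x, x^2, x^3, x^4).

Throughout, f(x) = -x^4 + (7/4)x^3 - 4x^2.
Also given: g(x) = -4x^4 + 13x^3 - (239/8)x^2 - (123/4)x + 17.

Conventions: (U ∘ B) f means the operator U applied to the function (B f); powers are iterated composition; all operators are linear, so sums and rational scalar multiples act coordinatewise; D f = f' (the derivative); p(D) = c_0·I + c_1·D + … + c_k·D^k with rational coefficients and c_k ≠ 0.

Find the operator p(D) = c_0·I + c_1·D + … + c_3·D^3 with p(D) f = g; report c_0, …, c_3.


c_0 = 4, c_1 = -3/2, c_2 = 1/2, c_3 = 2

D^0 f = -x^4 + (7/4)x^3 - 4x^2
D^1 f = -4x^3 + (21/4)x^2 - 8x
D^2 f = -12x^2 + (21/2)x - 8
D^3 f = -24x + 21/2
matching coefficients of g against c_0 f + c_1 Df + … from the top degree down determines the c_i
solution: c_0 = 4, c_1 = -3/2, c_2 = 1/2, c_3 = 2


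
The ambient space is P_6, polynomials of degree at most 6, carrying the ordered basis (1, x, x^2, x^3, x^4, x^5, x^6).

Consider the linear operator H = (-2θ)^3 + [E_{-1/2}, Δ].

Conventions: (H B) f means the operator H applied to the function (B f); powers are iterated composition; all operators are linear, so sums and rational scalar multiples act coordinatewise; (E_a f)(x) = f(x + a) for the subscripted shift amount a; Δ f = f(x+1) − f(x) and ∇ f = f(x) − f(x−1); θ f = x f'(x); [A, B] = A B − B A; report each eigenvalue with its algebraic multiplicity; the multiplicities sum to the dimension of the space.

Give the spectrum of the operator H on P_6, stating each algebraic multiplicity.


image of 1: 0
image of x: -8x
image of x^2: -64x^2
image of x^3: -216x^3
image of x^4: -512x^4
image of x^5: -1000x^5
image of x^6: -1728x^6
the matrix is upper triangular; its diagonal is (0, -8, -64, -216, -512, -1000, -1728)
for a triangular matrix the eigenvalues are the diagonal entries, with algebraic multiplicity their repetition count

λ = -1728 (multiplicity 1), λ = -1000 (multiplicity 1), λ = -512 (multiplicity 1), λ = -216 (multiplicity 1), λ = -64 (multiplicity 1), λ = -8 (multiplicity 1), λ = 0 (multiplicity 1)


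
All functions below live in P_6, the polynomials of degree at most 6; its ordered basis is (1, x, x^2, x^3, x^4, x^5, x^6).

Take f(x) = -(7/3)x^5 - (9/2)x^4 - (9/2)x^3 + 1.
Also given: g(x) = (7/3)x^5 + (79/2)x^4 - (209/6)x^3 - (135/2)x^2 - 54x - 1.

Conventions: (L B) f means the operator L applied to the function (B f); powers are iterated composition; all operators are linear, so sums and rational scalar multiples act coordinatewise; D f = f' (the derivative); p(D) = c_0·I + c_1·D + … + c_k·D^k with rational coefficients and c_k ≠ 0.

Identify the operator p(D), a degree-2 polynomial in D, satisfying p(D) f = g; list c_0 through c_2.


p(D) = -I − 3·D + 2·D^2, i.e. c_0 = -1, c_1 = -3, c_2 = 2

D^0 f = -(7/3)x^5 - (9/2)x^4 - (9/2)x^3 + 1
D^1 f = -(35/3)x^4 - 18x^3 - (27/2)x^2
D^2 f = -(140/3)x^3 - 54x^2 - 27x
matching coefficients of g against c_0 f + c_1 Df + … from the top degree down determines the c_i
solution: c_0 = -1, c_1 = -3, c_2 = 2


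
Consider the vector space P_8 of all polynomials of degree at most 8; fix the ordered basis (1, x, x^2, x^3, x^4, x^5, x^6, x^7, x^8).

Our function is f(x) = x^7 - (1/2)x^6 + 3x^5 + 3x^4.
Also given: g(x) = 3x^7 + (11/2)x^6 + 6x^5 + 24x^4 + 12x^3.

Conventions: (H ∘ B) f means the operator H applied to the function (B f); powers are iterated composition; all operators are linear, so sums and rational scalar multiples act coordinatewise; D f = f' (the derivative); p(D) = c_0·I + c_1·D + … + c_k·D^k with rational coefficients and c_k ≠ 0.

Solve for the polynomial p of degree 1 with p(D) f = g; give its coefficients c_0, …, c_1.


D^0 f = x^7 - (1/2)x^6 + 3x^5 + 3x^4
D^1 f = 7x^6 - 3x^5 + 15x^4 + 12x^3
matching coefficients of g against c_0 f + c_1 Df + … from the top degree down determines the c_i
solution: c_0 = 3, c_1 = 1

c_0 = 3, c_1 = 1


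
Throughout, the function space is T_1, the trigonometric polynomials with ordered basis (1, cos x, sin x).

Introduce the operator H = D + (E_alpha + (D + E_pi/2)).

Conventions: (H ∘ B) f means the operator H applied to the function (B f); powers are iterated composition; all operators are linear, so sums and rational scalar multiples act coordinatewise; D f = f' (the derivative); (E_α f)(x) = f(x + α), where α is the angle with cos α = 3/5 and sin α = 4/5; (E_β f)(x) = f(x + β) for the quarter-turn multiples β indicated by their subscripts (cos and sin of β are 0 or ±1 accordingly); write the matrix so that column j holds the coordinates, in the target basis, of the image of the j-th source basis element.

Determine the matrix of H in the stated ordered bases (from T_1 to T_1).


the matrix is [[2, 0, 0]; [0, 3/5, 19/5]; [0, -19/5, 3/5]] (rows listed top to bottom)

image of 1: 2
image of cos x: (3/5)cos x - (19/5)sin x
image of sin x: (19/5)cos x + (3/5)sin x
each image's coordinates form column j of the matrix


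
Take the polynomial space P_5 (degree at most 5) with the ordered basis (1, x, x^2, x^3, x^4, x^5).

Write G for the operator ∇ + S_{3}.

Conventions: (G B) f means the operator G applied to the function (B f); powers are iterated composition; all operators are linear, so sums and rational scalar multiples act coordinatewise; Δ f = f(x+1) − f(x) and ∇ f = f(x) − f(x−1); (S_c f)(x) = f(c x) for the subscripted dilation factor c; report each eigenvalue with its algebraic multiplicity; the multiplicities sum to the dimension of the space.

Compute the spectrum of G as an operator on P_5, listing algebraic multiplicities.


image of 1: 1
image of x: 3x + 1
image of x^2: 9x^2 + 2x - 1
image of x^3: 27x^3 + 3x^2 - 3x + 1
image of x^4: 81x^4 + 4x^3 - 6x^2 + 4x - 1
image of x^5: 243x^5 + 5x^4 - 10x^3 + 10x^2 - 5x + 1
the matrix is upper triangular; its diagonal is (1, 3, 9, 27, 81, 243)
for a triangular matrix the eigenvalues are the diagonal entries, with algebraic multiplicity their repetition count

λ = 1 (multiplicity 1), λ = 3 (multiplicity 1), λ = 9 (multiplicity 1), λ = 27 (multiplicity 1), λ = 81 (multiplicity 1), λ = 243 (multiplicity 1)


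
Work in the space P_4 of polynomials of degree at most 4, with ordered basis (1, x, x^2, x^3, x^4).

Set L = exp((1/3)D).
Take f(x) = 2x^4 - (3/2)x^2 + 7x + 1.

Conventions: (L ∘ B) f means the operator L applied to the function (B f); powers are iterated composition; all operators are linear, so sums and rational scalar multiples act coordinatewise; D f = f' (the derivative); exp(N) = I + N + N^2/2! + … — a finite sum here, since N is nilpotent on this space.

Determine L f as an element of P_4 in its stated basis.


order-1 term: (8/3)x^3 - x + 7/3
order-2 term: (4/3)x^2 - 1/6
order-3 term: (8/27)x
order-4 term: 2/81
the series for exp((1/3)D) f terminates at order 4
exp((1/3)D) f = 2x^4 + (8/3)x^3 - (1/6)x^2 + (170/27)x + 517/162

the image equals g(x) = 2x^4 + (8/3)x^3 - (1/6)x^2 + (170/27)x + 517/162


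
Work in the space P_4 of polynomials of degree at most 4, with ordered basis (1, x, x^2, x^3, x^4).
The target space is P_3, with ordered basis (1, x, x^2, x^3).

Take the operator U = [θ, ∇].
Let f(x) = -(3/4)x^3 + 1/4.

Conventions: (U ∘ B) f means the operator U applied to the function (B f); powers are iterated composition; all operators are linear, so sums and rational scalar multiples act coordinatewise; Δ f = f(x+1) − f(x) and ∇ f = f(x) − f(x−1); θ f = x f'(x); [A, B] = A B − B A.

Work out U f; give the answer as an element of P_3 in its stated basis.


g(x) = (9/4)x^2 - (9/2)x + 9/4

∇ f = -(9/4)x^2 + (9/4)x - 3/4
θ ∇ f = -(9/2)x^2 + (9/4)x
θ f = -(9/4)x^3
∇ θ f = -(27/4)x^2 + (27/4)x - 9/4
[θ, ∇] f = (9/4)x^2 - (9/2)x + 9/4
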